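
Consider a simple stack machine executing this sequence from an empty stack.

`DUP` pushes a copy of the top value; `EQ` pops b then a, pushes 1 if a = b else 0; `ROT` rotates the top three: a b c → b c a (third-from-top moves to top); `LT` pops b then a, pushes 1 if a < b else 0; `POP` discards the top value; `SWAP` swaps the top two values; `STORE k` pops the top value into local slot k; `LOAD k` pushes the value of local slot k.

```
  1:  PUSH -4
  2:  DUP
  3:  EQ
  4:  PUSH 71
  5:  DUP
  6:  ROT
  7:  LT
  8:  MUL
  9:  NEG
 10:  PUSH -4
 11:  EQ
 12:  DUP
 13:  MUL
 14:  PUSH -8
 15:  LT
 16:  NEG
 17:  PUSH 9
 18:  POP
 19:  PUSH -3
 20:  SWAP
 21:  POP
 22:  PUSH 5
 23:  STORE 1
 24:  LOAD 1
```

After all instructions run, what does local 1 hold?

5

PUSH -4  [-4]
DUP      [-4, -4]
EQ       [1]
PUSH 71  [1, 71]
DUP      [1, 71, 71]
ROT      [71, 71, 1]
LT       [71, 0]
MUL      [0]
NEG      [0]
PUSH -4  [0, -4]
EQ       [0]
DUP      [0, 0]
MUL      [0]
PUSH -8  [0, -8]
LT       [0]
NEG      [0]
PUSH 9   [0, 9]
POP      [0]
PUSH -3  [0, -3]
SWAP     [-3, 0]
POP      [-3]
PUSH 5   [-3, 5]
STORE 1  [-3]
LOAD 1   [-3, 5]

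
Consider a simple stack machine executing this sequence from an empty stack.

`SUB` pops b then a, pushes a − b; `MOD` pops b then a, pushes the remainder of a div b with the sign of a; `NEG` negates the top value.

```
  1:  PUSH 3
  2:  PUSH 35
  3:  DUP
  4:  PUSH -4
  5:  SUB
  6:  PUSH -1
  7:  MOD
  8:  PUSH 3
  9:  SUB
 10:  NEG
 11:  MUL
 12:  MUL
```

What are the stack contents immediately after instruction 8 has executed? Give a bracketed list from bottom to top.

PUSH 3  -> [3]
PUSH 35 -> [3, 35]
DUP     -> [3, 35, 35]
PUSH -4 -> [3, 35, 35, -4]
SUB     -> [3, 35, 39]
PUSH -1 -> [3, 35, 39, -1]
MOD     -> [3, 35, 0]
PUSH 3  -> [3, 35, 0, 3]

[3, 35, 0, 3]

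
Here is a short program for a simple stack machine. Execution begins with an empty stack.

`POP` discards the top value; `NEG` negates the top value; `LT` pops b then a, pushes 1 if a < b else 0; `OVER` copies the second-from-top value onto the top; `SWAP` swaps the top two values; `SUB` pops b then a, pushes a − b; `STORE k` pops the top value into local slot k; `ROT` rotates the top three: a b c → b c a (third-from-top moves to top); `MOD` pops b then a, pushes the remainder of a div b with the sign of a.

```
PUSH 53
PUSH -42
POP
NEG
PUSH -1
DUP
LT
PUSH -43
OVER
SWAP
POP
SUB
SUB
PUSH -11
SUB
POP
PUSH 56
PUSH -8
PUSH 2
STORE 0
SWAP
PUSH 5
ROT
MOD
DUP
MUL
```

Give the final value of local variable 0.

2

PUSH 53  : [53]
PUSH -42 : [53, -42]
POP      : [53]
NEG      : [-53]
PUSH -1  : [-53, -1]
DUP      : [-53, -1, -1]
LT       : [-53, 0]
PUSH -43 : [-53, 0, -43]
OVER     : [-53, 0, -43, 0]
SWAP     : [-53, 0, 0, -43]
POP      : [-53, 0, 0]
SUB      : [-53, 0]
SUB      : [-53]
PUSH -11 : [-53, -11]
SUB      : [-42]
POP      : []
PUSH 56  : [56]
PUSH -8  : [56, -8]
PUSH 2   : [56, -8, 2]
STORE 0  : [56, -8]
SWAP     : [-8, 56]
PUSH 5   : [-8, 56, 5]
ROT      : [56, 5, -8]
MOD      : [56, 5]
DUP      : [56, 5, 5]
MUL      : [56, 25]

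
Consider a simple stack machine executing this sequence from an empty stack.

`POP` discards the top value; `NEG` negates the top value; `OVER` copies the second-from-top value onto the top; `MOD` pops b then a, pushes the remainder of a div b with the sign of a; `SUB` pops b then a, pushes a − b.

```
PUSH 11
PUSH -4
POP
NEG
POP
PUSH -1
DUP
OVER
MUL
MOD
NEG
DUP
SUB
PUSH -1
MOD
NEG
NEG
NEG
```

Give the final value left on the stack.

0

PUSH 11  11
PUSH -4  11 -4
POP      11
NEG      -11
POP      (empty)
PUSH -1  -1
DUP      -1 -1
OVER     -1 -1 -1
MUL      -1 1
MOD      0
NEG      0
DUP      0 0
SUB      0
PUSH -1  0 -1
MOD      0
NEG      0
NEG      0
NEG      0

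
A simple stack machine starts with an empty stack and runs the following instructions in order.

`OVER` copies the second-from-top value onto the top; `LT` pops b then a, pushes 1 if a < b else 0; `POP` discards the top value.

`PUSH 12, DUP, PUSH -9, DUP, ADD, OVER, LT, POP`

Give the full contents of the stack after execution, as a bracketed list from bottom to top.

PUSH 12 -> [12]
DUP     -> [12, 12]
PUSH -9 -> [12, 12, -9]
DUP     -> [12, 12, -9, -9]
ADD     -> [12, 12, -18]
OVER    -> [12, 12, -18, 12]
LT      -> [12, 12, 1]
POP     -> [12, 12]

[12, 12]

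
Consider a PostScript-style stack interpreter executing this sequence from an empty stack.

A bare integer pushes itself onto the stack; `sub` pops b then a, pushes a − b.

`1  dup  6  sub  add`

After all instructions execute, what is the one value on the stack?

-4

1   : [1]
dup : [1, 1]
6   : [1, 1, 6]
sub : [1, -5]
add : [-4]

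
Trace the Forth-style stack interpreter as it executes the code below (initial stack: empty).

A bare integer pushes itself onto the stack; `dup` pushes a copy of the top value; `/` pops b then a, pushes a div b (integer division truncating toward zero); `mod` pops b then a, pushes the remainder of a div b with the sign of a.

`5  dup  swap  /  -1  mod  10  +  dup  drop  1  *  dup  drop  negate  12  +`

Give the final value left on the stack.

2

5      : 5
dup    : 5 5
swap   : 5 5
/      : 1
-1     : 1 -1
mod    : 0
10     : 0 10
+      : 10
dup    : 10 10
drop   : 10
1      : 10 1
*      : 10
dup    : 10 10
drop   : 10
negate : -10
12     : -10 12
+      : 2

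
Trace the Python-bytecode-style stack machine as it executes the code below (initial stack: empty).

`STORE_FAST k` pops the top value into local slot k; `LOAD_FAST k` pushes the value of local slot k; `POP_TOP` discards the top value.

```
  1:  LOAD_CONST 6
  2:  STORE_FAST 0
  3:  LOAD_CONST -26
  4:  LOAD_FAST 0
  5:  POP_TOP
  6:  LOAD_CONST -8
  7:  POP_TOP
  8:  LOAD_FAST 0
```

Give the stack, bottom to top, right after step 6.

[-26, -8]

LOAD_CONST 6   : 6
STORE_FAST 0   : (empty)
LOAD_CONST -26 : -26
LOAD_FAST 0    : -26 6
POP_TOP        : -26
LOAD_CONST -8  : -26 -8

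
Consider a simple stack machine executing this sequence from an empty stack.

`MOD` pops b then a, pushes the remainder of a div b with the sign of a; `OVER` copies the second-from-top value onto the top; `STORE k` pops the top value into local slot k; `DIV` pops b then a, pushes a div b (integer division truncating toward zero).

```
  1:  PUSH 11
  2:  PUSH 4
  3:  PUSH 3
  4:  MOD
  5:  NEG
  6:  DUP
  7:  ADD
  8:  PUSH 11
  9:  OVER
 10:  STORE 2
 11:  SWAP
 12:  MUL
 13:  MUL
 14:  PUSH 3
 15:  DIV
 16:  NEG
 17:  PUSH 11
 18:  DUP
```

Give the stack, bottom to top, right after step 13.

[-242]

PUSH 11 → [11]
PUSH 4  → [11, 4]
PUSH 3  → [11, 4, 3]
MOD     → [11, 1]
NEG     → [11, -1]
DUP     → [11, -1, -1]
ADD     → [11, -2]
PUSH 11 → [11, -2, 11]
OVER    → [11, -2, 11, -2]
STORE 2 → [11, -2, 11]
SWAP    → [11, 11, -2]
MUL     → [11, -22]
MUL     → [-242]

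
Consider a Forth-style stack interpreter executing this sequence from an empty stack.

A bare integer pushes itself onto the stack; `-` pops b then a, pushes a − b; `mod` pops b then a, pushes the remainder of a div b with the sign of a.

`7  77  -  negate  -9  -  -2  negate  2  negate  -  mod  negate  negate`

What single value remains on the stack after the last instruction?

3

7       [7]
77      [7, 77]
-       [-70]
negate  [70]
-9      [70, -9]
-       [79]
-2      [79, -2]
negate  [79, 2]
2       [79, 2, 2]
negate  [79, 2, -2]
-       [79, 4]
mod     [3]
negate  [-3]
negate  [3]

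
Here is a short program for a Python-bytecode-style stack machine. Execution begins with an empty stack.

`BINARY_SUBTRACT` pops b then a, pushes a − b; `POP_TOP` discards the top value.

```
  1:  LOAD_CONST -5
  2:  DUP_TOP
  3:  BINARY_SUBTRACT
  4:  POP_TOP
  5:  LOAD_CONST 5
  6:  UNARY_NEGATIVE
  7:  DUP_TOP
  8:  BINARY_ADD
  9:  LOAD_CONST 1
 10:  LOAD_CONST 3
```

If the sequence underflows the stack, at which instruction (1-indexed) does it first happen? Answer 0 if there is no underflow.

LOAD_CONST -5   → -5
DUP_TOP         → -5 -5
BINARY_SUBTRACT → 0
POP_TOP         → (empty)
LOAD_CONST 5    → 5
UNARY_NEGATIVE  → -5
DUP_TOP         → -5 -5
BINARY_ADD      → -10
LOAD_CONST 1    → -10 1
LOAD_CONST 3    → -10 1 3

0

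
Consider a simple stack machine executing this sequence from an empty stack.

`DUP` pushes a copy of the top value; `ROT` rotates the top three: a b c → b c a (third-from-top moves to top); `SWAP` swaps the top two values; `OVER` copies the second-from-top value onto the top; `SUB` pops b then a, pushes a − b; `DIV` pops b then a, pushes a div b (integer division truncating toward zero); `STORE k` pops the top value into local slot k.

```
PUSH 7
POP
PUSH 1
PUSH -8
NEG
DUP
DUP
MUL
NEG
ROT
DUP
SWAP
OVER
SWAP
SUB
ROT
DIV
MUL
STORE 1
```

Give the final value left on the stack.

8

PUSH 7  → [7]
POP     → []
PUSH 1  → [1]
PUSH -8 → [1, -8]
NEG     → [1, 8]
DUP     → [1, 8, 8]
DUP     → [1, 8, 8, 8]
MUL     → [1, 8, 64]
NEG     → [1, 8, -64]
ROT     → [8, -64, 1]
DUP     → [8, -64, 1, 1]
SWAP    → [8, -64, 1, 1]
OVER    → [8, -64, 1, 1, 1]
SWAP    → [8, -64, 1, 1, 1]
SUB     → [8, -64, 1, 0]
ROT     → [8, 1, 0, -64]
DIV     → [8, 1, 0]
MUL     → [8, 0]
STORE 1 → [8]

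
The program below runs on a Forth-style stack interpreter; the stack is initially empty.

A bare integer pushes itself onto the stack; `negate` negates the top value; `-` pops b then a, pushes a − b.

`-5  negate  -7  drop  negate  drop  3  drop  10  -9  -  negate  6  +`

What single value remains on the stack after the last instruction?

-5     -> [-5]
negate -> [5]
-7     -> [5, -7]
drop   -> [5]
negate -> [-5]
drop   -> []
3      -> [3]
drop   -> []
10     -> [10]
-9     -> [10, -9]
-      -> [19]
negate -> [-19]
6      -> [-19, 6]
+      -> [-13]

-13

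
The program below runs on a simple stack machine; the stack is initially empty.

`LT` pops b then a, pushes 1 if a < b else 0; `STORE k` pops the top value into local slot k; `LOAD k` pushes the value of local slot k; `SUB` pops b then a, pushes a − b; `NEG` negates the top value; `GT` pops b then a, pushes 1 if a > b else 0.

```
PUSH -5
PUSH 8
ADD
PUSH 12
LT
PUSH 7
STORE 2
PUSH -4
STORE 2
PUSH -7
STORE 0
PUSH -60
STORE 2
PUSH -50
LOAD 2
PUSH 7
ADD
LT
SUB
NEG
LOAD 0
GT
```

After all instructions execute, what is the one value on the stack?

PUSH -5  : [-5]
PUSH 8   : [-5, 8]
ADD      : [3]
PUSH 12  : [3, 12]
LT       : [1]
PUSH 7   : [1, 7]
STORE 2  : [1]
PUSH -4  : [1, -4]
STORE 2  : [1]
PUSH -7  : [1, -7]
STORE 0  : [1]
PUSH -60 : [1, -60]
STORE 2  : [1]
PUSH -50 : [1, -50]
LOAD 2   : [1, -50, -60]
PUSH 7   : [1, -50, -60, 7]
ADD      : [1, -50, -53]
LT       : [1, 0]
SUB      : [1]
NEG      : [-1]
LOAD 0   : [-1, -7]
GT       : [1]

1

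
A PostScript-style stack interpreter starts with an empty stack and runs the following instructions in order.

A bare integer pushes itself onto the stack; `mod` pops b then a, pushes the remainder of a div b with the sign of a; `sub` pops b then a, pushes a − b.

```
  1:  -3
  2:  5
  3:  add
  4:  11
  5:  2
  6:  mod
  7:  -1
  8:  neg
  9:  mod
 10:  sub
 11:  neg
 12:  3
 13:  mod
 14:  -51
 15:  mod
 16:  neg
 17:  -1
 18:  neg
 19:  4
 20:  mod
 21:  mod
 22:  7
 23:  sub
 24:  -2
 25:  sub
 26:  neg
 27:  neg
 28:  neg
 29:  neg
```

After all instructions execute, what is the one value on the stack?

-5

-3  → -3
5   → -3 5
add → 2
11  → 2 11
2   → 2 11 2
mod → 2 1
-1  → 2 1 -1
neg → 2 1 1
mod → 2 0
sub → 2
neg → -2
3   → -2 3
mod → -2
-51 → -2 -51
mod → -2
neg → 2
-1  → 2 -1
neg → 2 1
4   → 2 1 4
mod → 2 1
mod → 0
7   → 0 7
sub → -7
-2  → -7 -2
sub → -5
neg → 5
neg → -5
neg → 5
neg → -5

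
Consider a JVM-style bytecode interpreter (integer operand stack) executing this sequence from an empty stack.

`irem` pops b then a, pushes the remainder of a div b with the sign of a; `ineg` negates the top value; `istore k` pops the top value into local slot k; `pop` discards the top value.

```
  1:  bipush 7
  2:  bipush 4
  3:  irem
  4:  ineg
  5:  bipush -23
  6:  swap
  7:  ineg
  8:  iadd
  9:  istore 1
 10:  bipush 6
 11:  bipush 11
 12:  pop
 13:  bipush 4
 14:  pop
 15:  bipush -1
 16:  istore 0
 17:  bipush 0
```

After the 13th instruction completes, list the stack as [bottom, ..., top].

[6, 4]

bipush 7   -> 7
bipush 4   -> 7 4
irem       -> 3
ineg       -> -3
bipush -23 -> -3 -23
swap       -> -23 -3
ineg       -> -23 3
iadd       -> -20
istore 1   -> (empty)
bipush 6   -> 6
bipush 11  -> 6 11
pop        -> 6
bipush 4   -> 6 4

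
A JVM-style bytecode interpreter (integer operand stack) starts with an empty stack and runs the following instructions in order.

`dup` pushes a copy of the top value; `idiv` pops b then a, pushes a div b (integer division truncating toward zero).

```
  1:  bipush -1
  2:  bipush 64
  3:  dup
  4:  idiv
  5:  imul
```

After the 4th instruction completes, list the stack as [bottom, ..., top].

bipush -1 → -1
bipush 64 → -1 64
dup       → -1 64 64
idiv      → -1 1

[-1, 1]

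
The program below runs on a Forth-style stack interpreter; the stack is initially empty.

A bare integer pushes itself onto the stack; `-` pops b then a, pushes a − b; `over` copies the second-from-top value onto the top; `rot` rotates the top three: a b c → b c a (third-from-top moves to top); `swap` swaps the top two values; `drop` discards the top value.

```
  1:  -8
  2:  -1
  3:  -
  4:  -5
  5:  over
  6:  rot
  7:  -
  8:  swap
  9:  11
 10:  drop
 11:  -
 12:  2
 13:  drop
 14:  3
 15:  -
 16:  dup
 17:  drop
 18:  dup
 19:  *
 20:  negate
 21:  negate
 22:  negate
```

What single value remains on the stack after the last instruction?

-8      [-8]
-1      [-8, -1]
-       [-7]
-5      [-7, -5]
over    [-7, -5, -7]
rot     [-5, -7, -7]
-       [-5, 0]
swap    [0, -5]
11      [0, -5, 11]
drop    [0, -5]
-       [5]
2       [5, 2]
drop    [5]
3       [5, 3]
-       [2]
dup     [2, 2]
drop    [2]
dup     [2, 2]
*       [4]
negate  [-4]
negate  [4]
negate  [-4]

-4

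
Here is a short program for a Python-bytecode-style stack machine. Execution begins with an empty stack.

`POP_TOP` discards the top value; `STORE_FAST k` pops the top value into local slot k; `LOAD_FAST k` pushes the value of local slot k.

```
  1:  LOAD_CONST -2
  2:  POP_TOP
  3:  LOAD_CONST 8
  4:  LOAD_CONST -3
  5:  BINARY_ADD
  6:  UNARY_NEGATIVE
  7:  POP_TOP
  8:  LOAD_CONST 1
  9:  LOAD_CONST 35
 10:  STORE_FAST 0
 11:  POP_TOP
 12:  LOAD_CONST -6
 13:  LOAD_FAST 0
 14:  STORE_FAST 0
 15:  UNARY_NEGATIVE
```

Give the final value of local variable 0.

LOAD_CONST -2  : [-2]
POP_TOP        : []
LOAD_CONST 8   : [8]
LOAD_CONST -3  : [8, -3]
BINARY_ADD     : [5]
UNARY_NEGATIVE : [-5]
POP_TOP        : []
LOAD_CONST 1   : [1]
LOAD_CONST 35  : [1, 35]
STORE_FAST 0   : [1]
POP_TOP        : []
LOAD_CONST -6  : [-6]
LOAD_FAST 0    : [-6, 35]
STORE_FAST 0   : [-6]
UNARY_NEGATIVE : [6]

35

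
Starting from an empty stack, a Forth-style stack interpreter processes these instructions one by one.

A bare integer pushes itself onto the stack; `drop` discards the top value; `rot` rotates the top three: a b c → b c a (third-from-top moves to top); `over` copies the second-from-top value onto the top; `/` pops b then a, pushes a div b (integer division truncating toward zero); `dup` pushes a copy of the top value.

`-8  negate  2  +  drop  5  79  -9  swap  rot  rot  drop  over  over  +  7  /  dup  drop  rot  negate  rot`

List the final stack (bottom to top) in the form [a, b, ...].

[12, -79, 5]

-8     : [-8]
negate : [8]
2      : [8, 2]
+      : [10]
drop   : []
5      : [5]
79     : [5, 79]
-9     : [5, 79, -9]
swap   : [5, -9, 79]
rot    : [-9, 79, 5]
rot    : [79, 5, -9]
drop   : [79, 5]
over   : [79, 5, 79]
over   : [79, 5, 79, 5]
+      : [79, 5, 84]
7      : [79, 5, 84, 7]
/      : [79, 5, 12]
dup    : [79, 5, 12, 12]
drop   : [79, 5, 12]
rot    : [5, 12, 79]
negate : [5, 12, -79]
rot    : [12, -79, 5]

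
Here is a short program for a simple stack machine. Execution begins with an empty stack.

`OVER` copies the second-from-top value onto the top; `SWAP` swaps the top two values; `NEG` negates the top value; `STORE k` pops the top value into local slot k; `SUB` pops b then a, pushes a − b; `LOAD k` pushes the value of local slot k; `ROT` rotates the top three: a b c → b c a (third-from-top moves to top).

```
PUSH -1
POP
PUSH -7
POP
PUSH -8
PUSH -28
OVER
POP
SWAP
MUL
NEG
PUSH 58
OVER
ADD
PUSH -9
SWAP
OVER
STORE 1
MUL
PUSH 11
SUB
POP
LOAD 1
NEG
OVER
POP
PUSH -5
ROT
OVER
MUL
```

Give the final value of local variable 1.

PUSH -1   [-1]
POP       []
PUSH -7   [-7]
POP       []
PUSH -8   [-8]
PUSH -28  [-8, -28]
OVER      [-8, -28, -8]
POP       [-8, -28]
SWAP      [-28, -8]
MUL       [224]
NEG       [-224]
PUSH 58   [-224, 58]
OVER      [-224, 58, -224]
ADD       [-224, -166]
PUSH -9   [-224, -166, -9]
SWAP      [-224, -9, -166]
OVER      [-224, -9, -166, -9]
STORE 1   [-224, -9, -166]
MUL       [-224, 1494]
PUSH 11   [-224, 1494, 11]
SUB       [-224, 1483]
POP       [-224]
LOAD 1    [-224, -9]
NEG       [-224, 9]
OVER      [-224, 9, -224]
POP       [-224, 9]
PUSH -5   [-224, 9, -5]
ROT       [9, -5, -224]
OVER      [9, -5, -224, -5]
MUL       [9, -5, 1120]

-9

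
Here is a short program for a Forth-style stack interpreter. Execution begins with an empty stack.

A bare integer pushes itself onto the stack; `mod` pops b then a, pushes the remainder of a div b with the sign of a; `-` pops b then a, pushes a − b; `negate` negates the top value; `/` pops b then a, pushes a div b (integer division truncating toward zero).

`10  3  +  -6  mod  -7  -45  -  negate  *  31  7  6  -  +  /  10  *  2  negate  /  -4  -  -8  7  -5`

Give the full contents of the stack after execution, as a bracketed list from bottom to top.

[9, -8, 7, -5]

10     : [10]
3      : [10, 3]
+      : [13]
-6     : [13, -6]
mod    : [1]
-7     : [1, -7]
-45    : [1, -7, -45]
-      : [1, 38]
negate : [1, -38]
*      : [-38]
31     : [-38, 31]
7      : [-38, 31, 7]
6      : [-38, 31, 7, 6]
-      : [-38, 31, 1]
+      : [-38, 32]
/      : [-1]
10     : [-1, 10]
*      : [-10]
2      : [-10, 2]
negate : [-10, -2]
/      : [5]
-4     : [5, -4]
-      : [9]
-8     : [9, -8]
7      : [9, -8, 7]
-5     : [9, -8, 7, -5]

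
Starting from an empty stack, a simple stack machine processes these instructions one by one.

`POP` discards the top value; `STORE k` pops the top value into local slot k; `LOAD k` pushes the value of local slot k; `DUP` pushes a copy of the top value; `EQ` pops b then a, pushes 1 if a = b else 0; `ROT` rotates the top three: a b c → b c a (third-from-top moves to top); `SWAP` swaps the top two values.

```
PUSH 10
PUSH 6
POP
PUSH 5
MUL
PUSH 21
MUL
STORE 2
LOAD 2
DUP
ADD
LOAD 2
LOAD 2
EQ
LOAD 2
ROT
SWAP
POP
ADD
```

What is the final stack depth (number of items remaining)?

1

PUSH 10 -> 10
PUSH 6  -> 10 6
POP     -> 10
PUSH 5  -> 10 5
MUL     -> 50
PUSH 21 -> 50 21
MUL     -> 1050
STORE 2 -> (empty)
LOAD 2  -> 1050
DUP     -> 1050 1050
ADD     -> 2100
LOAD 2  -> 2100 1050
LOAD 2  -> 2100 1050 1050
EQ      -> 2100 1
LOAD 2  -> 2100 1 1050
ROT     -> 1 1050 2100
SWAP    -> 1 2100 1050
POP     -> 1 2100
ADD     -> 2101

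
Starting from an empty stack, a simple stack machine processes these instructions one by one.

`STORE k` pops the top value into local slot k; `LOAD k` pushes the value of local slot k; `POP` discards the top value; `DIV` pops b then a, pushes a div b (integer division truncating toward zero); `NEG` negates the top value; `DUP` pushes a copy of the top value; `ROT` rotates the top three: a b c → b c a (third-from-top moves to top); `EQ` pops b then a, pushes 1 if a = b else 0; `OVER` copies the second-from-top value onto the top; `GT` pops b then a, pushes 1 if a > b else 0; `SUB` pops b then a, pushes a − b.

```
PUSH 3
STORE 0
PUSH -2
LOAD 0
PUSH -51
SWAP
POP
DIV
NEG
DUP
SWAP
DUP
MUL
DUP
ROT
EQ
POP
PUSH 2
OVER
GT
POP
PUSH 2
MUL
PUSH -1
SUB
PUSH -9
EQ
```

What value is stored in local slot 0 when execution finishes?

PUSH 3   : 3
STORE 0  : (empty)
PUSH -2  : -2
LOAD 0   : -2 3
PUSH -51 : -2 3 -51
SWAP     : -2 -51 3
POP      : -2 -51
DIV      : 0
NEG      : 0
DUP      : 0 0
SWAP     : 0 0
DUP      : 0 0 0
MUL      : 0 0
DUP      : 0 0 0
ROT      : 0 0 0
EQ       : 0 1
POP      : 0
PUSH 2   : 0 2
OVER     : 0 2 0
GT       : 0 1
POP      : 0
PUSH 2   : 0 2
MUL      : 0
PUSH -1  : 0 -1
SUB      : 1
PUSH -9  : 1 -9
EQ       : 0

3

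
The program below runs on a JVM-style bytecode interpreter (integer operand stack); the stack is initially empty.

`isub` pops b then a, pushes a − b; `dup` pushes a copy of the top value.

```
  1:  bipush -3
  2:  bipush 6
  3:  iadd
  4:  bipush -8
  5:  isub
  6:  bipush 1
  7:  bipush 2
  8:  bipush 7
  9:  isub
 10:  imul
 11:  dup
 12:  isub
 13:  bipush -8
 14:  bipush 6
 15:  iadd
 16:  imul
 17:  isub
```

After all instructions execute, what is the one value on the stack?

11

bipush -3 → [-3]
bipush 6  → [-3, 6]
iadd      → [3]
bipush -8 → [3, -8]
isub      → [11]
bipush 1  → [11, 1]
bipush 2  → [11, 1, 2]
bipush 7  → [11, 1, 2, 7]
isub      → [11, 1, -5]
imul      → [11, -5]
dup       → [11, -5, -5]
isub      → [11, 0]
bipush -8 → [11, 0, -8]
bipush 6  → [11, 0, -8, 6]
iadd      → [11, 0, -2]
imul      → [11, 0]
isub      → [11]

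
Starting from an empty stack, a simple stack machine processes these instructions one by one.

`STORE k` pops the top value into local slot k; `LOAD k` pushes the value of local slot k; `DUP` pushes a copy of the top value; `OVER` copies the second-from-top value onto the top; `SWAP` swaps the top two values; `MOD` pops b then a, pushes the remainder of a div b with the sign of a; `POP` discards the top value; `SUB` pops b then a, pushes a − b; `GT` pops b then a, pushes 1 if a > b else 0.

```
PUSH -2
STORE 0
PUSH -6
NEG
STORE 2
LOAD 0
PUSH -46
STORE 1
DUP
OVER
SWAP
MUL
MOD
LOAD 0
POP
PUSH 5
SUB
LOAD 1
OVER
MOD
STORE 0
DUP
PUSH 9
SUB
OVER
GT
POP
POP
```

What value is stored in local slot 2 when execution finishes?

PUSH -2  → [-2]
STORE 0  → []
PUSH -6  → [-6]
NEG      → [6]
STORE 2  → []
LOAD 0   → [-2]
PUSH -46 → [-2, -46]
STORE 1  → [-2]
DUP      → [-2, -2]
OVER     → [-2, -2, -2]
SWAP     → [-2, -2, -2]
MUL      → [-2, 4]
MOD      → [-2]
LOAD 0   → [-2, -2]
POP      → [-2]
PUSH 5   → [-2, 5]
SUB      → [-7]
LOAD 1   → [-7, -46]
OVER     → [-7, -46, -7]
MOD      → [-7, -4]
STORE 0  → [-7]
DUP      → [-7, -7]
PUSH 9   → [-7, -7, 9]
SUB      → [-7, -16]
OVER     → [-7, -16, -7]
GT       → [-7, 0]
POP      → [-7]
POP      → []

6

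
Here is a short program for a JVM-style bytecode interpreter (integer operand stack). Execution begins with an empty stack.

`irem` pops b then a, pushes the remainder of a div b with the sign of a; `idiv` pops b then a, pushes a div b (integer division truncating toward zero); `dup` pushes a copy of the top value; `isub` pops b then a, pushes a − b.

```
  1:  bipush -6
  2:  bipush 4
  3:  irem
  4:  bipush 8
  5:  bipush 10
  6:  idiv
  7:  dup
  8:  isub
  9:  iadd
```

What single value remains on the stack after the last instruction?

-2

bipush -6 : -6
bipush 4  : -6 4
irem      : -2
bipush 8  : -2 8
bipush 10 : -2 8 10
idiv      : -2 0
dup       : -2 0 0
isub      : -2 0
iadd      : -2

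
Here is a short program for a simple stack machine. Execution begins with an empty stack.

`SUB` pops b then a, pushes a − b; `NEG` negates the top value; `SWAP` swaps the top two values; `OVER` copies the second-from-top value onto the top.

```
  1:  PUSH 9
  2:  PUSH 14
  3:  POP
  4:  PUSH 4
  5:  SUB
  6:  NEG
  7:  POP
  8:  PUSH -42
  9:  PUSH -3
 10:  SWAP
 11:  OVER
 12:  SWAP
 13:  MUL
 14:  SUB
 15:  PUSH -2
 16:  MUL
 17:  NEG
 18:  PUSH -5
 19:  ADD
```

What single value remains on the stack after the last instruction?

PUSH 9   → [9]
PUSH 14  → [9, 14]
POP      → [9]
PUSH 4   → [9, 4]
SUB      → [5]
NEG      → [-5]
POP      → []
PUSH -42 → [-42]
PUSH -3  → [-42, -3]
SWAP     → [-3, -42]
OVER     → [-3, -42, -3]
SWAP     → [-3, -3, -42]
MUL      → [-3, 126]
SUB      → [-129]
PUSH -2  → [-129, -2]
MUL      → [258]
NEG      → [-258]
PUSH -5  → [-258, -5]
ADD      → [-263]

-263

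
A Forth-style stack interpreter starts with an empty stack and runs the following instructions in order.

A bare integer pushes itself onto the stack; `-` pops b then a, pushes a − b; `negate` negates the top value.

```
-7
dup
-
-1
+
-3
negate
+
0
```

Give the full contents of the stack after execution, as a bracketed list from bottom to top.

-7     → [-7]
dup    → [-7, -7]
-      → [0]
-1     → [0, -1]
+      → [-1]
-3     → [-1, -3]
negate → [-1, 3]
+      → [2]
0      → [2, 0]

[2, 0]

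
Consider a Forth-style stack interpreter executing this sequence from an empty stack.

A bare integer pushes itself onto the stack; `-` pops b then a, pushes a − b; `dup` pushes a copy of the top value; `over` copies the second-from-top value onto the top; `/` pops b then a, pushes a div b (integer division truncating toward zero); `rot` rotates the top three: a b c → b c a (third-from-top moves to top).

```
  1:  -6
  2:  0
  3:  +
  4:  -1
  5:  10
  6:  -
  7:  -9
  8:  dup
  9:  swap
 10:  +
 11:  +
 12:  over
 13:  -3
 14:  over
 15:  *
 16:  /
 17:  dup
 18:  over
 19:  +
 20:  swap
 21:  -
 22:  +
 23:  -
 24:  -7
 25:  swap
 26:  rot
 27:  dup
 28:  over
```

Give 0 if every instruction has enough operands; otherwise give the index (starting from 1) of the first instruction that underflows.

26

-6   : [-6]
0    : [-6, 0]
+    : [-6]
-1   : [-6, -1]
10   : [-6, -1, 10]
-    : [-6, -11]
-9   : [-6, -11, -9]
dup  : [-6, -11, -9, -9]
swap : [-6, -11, -9, -9]
+    : [-6, -11, -18]
+    : [-6, -29]
over : [-6, -29, -6]
-3   : [-6, -29, -6, -3]
over : [-6, -29, -6, -3, -6]
*    : [-6, -29, -6, 18]
/    : [-6, -29, 0]
dup  : [-6, -29, 0, 0]
over : [-6, -29, 0, 0, 0]
+    : [-6, -29, 0, 0]
swap : [-6, -29, 0, 0]
-    : [-6, -29, 0]
+    : [-6, -29]
-    : [23]
-7   : [23, -7]
swap : [-7, 23]
rot  — needs 3 operands, stack has 2 → underflow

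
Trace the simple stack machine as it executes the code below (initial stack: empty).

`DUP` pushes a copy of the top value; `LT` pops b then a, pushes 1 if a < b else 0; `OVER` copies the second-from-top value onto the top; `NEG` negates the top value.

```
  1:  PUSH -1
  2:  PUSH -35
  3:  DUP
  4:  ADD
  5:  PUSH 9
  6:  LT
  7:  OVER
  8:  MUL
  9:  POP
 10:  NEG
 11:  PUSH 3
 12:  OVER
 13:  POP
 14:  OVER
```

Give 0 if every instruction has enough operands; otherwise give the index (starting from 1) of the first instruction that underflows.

0

PUSH -1  -> [-1]
PUSH -35 -> [-1, -35]
DUP      -> [-1, -35, -35]
ADD      -> [-1, -70]
PUSH 9   -> [-1, -70, 9]
LT       -> [-1, 1]
OVER     -> [-1, 1, -1]
MUL      -> [-1, -1]
POP      -> [-1]
NEG      -> [1]
PUSH 3   -> [1, 3]
OVER     -> [1, 3, 1]
POP      -> [1, 3]
OVER     -> [1, 3, 1]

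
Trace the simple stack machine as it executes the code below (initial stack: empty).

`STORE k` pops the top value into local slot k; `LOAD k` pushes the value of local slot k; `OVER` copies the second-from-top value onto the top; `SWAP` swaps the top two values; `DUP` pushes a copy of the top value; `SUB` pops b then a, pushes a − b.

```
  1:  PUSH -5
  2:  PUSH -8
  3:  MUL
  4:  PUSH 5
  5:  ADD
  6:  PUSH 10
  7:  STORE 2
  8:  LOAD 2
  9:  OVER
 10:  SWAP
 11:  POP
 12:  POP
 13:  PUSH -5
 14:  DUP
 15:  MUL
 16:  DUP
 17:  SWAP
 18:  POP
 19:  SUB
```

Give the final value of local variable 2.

10

PUSH -5  [-5]
PUSH -8  [-5, -8]
MUL      [40]
PUSH 5   [40, 5]
ADD      [45]
PUSH 10  [45, 10]
STORE 2  [45]
LOAD 2   [45, 10]
OVER     [45, 10, 45]
SWAP     [45, 45, 10]
POP      [45, 45]
POP      [45]
PUSH -5  [45, -5]
DUP      [45, -5, -5]
MUL      [45, 25]
DUP      [45, 25, 25]
SWAP     [45, 25, 25]
POP      [45, 25]
SUB      [20]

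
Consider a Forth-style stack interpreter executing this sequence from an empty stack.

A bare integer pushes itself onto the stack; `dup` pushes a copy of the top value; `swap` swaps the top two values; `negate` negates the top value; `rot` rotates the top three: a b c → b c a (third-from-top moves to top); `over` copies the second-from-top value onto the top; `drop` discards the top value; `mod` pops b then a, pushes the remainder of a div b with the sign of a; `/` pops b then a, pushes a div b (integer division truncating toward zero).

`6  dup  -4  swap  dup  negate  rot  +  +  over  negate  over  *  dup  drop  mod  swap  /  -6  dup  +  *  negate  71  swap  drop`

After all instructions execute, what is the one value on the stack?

71

6      -> 6
dup    -> 6 6
-4     -> 6 6 -4
swap   -> 6 -4 6
dup    -> 6 -4 6 6
negate -> 6 -4 6 -6
rot    -> 6 6 -6 -4
+      -> 6 6 -10
+      -> 6 -4
over   -> 6 -4 6
negate -> 6 -4 -6
over   -> 6 -4 -6 -4
*      -> 6 -4 24
dup    -> 6 -4 24 24
drop   -> 6 -4 24
mod    -> 6 -4
swap   -> -4 6
/      -> 0
-6     -> 0 -6
dup    -> 0 -6 -6
+      -> 0 -12
*      -> 0
negate -> 0
71     -> 0 71
swap   -> 71 0
drop   -> 71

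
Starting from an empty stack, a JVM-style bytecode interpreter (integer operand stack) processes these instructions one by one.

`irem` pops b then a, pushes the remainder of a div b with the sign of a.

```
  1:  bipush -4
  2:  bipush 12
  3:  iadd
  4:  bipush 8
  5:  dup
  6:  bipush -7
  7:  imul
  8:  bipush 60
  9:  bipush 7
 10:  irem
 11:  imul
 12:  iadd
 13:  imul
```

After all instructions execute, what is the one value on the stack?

bipush -4 -> [-4]
bipush 12 -> [-4, 12]
iadd      -> [8]
bipush 8  -> [8, 8]
dup       -> [8, 8, 8]
bipush -7 -> [8, 8, 8, -7]
imul      -> [8, 8, -56]
bipush 60 -> [8, 8, -56, 60]
bipush 7  -> [8, 8, -56, 60, 7]
irem      -> [8, 8, -56, 4]
imul      -> [8, 8, -224]
iadd      -> [8, -216]
imul      -> [-1728]

-1728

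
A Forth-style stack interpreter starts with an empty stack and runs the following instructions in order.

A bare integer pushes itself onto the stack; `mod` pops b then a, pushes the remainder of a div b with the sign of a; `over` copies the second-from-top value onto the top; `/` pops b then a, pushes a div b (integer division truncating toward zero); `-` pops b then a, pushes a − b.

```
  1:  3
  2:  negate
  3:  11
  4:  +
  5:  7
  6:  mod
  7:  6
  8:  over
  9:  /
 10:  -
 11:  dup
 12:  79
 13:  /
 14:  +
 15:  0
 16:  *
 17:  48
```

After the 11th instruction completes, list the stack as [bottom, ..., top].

[-5, -5]

3      → [3]
negate → [-3]
11     → [-3, 11]
+      → [8]
7      → [8, 7]
mod    → [1]
6      → [1, 6]
over   → [1, 6, 1]
/      → [1, 6]
-      → [-5]
dup    → [-5, -5]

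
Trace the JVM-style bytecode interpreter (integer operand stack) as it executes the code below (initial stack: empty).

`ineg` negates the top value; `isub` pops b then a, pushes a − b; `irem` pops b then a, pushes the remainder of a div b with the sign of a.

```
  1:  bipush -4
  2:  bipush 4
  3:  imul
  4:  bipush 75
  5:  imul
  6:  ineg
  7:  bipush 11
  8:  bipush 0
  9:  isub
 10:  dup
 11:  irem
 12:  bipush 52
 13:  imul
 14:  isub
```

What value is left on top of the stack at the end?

bipush -4 : [-4]
bipush 4  : [-4, 4]
imul      : [-16]
bipush 75 : [-16, 75]
imul      : [-1200]
ineg      : [1200]
bipush 11 : [1200, 11]
bipush 0  : [1200, 11, 0]
isub      : [1200, 11]
dup       : [1200, 11, 11]
irem      : [1200, 0]
bipush 52 : [1200, 0, 52]
imul      : [1200, 0]
isub      : [1200]

1200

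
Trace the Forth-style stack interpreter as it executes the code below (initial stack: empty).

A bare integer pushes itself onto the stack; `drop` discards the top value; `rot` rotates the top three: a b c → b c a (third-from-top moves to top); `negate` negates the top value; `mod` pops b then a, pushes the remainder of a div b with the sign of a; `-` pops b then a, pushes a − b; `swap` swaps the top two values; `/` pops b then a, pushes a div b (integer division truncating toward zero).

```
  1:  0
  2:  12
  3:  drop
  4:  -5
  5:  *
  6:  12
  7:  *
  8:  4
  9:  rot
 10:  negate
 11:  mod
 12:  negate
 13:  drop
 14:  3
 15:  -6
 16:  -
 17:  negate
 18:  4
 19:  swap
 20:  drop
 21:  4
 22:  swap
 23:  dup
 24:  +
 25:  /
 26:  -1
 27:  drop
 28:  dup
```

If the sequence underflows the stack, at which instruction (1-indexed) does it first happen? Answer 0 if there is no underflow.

0    : [0]
12   : [0, 12]
drop : [0]
-5   : [0, -5]
*    : [0]
12   : [0, 12]
*    : [0]
4    : [0, 4]
rot  — needs 3 operands, stack has 2 → underflow

9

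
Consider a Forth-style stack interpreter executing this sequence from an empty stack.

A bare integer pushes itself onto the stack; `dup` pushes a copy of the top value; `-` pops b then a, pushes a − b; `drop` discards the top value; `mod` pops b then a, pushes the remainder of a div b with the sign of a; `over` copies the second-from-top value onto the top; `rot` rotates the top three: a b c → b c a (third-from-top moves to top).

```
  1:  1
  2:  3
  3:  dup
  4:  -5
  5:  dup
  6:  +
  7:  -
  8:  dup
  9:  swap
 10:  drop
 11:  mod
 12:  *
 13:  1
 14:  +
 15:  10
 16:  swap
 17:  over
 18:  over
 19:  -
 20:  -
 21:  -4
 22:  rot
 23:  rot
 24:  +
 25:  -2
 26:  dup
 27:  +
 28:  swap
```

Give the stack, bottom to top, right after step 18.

[10, 4, 10, 4]

1    → [1]
3    → [1, 3]
dup  → [1, 3, 3]
-5   → [1, 3, 3, -5]
dup  → [1, 3, 3, -5, -5]
+    → [1, 3, 3, -10]
-    → [1, 3, 13]
dup  → [1, 3, 13, 13]
swap → [1, 3, 13, 13]
drop → [1, 3, 13]
mod  → [1, 3]
*    → [3]
1    → [3, 1]
+    → [4]
10   → [4, 10]
swap → [10, 4]
over → [10, 4, 10]
over → [10, 4, 10, 4]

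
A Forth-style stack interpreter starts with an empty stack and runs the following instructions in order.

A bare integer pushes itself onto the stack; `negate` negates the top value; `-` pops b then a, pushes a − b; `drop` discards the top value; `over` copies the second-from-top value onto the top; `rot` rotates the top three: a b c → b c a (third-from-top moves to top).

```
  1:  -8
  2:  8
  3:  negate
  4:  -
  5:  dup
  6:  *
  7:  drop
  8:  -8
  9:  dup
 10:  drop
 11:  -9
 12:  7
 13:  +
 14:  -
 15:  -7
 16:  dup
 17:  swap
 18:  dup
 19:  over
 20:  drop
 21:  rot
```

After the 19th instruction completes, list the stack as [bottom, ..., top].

[-6, -7, -7, -7, -7]

-8     -> -8
8      -> -8 8
negate -> -8 -8
-      -> 0
dup    -> 0 0
*      -> 0
drop   -> (empty)
-8     -> -8
dup    -> -8 -8
drop   -> -8
-9     -> -8 -9
7      -> -8 -9 7
+      -> -8 -2
-      -> -6
-7     -> -6 -7
dup    -> -6 -7 -7
swap   -> -6 -7 -7
dup    -> -6 -7 -7 -7
over   -> -6 -7 -7 -7 -7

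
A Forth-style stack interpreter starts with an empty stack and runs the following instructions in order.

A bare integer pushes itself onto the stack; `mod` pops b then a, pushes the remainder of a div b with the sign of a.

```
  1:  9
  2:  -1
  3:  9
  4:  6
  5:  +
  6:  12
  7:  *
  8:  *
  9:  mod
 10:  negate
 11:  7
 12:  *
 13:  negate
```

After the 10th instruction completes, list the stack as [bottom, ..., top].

[-9]

9       9
-1      9 -1
9       9 -1 9
6       9 -1 9 6
+       9 -1 15
12      9 -1 15 12
*       9 -1 180
*       9 -180
mod     9
negate  -9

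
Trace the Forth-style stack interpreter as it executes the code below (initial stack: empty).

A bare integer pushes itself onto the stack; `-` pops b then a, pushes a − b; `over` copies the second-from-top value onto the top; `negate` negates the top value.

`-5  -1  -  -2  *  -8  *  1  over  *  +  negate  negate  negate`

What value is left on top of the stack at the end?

-5     → [-5]
-1     → [-5, -1]
-      → [-4]
-2     → [-4, -2]
*      → [8]
-8     → [8, -8]
*      → [-64]
1      → [-64, 1]
over   → [-64, 1, -64]
*      → [-64, -64]
+      → [-128]
negate → [128]
negate → [-128]
negate → [128]

128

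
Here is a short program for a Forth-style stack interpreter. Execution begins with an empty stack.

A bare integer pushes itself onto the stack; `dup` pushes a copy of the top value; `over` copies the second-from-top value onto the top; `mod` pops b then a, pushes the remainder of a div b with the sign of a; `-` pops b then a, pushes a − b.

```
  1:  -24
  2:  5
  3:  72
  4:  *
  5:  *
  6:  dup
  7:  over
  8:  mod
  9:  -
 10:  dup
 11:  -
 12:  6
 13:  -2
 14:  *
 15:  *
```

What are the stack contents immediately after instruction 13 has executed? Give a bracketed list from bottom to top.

-24   [-24]
5     [-24, 5]
72    [-24, 5, 72]
*     [-24, 360]
*     [-8640]
dup   [-8640, -8640]
over  [-8640, -8640, -8640]
mod   [-8640, 0]
-     [-8640]
dup   [-8640, -8640]
-     [0]
6     [0, 6]
-2    [0, 6, -2]

[0, 6, -2]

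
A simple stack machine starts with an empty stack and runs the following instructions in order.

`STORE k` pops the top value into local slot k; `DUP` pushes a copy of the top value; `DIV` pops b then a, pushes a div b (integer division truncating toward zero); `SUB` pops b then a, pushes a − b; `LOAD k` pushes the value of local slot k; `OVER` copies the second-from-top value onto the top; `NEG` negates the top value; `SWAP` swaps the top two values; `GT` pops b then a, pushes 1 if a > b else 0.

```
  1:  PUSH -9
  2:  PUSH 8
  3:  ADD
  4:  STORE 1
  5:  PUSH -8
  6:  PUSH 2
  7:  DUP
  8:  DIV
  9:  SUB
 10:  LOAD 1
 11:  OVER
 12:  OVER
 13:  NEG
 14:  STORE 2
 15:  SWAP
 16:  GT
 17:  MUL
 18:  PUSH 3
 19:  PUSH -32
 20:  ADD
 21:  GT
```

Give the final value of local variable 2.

1

PUSH -9   -9
PUSH 8    -9 8
ADD       -1
STORE 1   (empty)
PUSH -8   -8
PUSH 2    -8 2
DUP       -8 2 2
DIV       -8 1
SUB       -9
LOAD 1    -9 -1
OVER      -9 -1 -9
OVER      -9 -1 -9 -1
NEG       -9 -1 -9 1
STORE 2   -9 -1 -9
SWAP      -9 -9 -1
GT        -9 0
MUL       0
PUSH 3    0 3
PUSH -32  0 3 -32
ADD       0 -29
GT        1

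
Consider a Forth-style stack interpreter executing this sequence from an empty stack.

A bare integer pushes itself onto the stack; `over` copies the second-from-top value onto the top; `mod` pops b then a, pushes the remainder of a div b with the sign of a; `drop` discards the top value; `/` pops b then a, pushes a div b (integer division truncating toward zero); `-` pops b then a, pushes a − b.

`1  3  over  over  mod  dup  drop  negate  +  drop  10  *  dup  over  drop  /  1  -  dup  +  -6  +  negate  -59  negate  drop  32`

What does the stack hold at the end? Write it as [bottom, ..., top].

1       1
3       1 3
over    1 3 1
over    1 3 1 3
mod     1 3 1
dup     1 3 1 1
drop    1 3 1
negate  1 3 -1
+       1 2
drop    1
10      1 10
*       10
dup     10 10
over    10 10 10
drop    10 10
/       1
1       1 1
-       0
dup     0 0
+       0
-6      0 -6
+       -6
negate  6
-59     6 -59
negate  6 59
drop    6
32      6 32

[6, 32]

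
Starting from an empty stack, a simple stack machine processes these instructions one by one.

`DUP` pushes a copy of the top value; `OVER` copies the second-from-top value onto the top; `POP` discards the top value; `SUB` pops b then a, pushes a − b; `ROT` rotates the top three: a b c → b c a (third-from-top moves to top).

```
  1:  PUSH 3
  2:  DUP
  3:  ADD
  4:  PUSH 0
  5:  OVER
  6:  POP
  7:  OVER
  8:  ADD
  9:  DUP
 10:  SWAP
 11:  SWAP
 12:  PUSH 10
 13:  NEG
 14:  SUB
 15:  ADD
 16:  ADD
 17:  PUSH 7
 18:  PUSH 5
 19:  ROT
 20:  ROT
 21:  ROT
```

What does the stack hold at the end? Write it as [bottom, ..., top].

PUSH 3   3
DUP      3 3
ADD      6
PUSH 0   6 0
OVER     6 0 6
POP      6 0
OVER     6 0 6
ADD      6 6
DUP      6 6 6
SWAP     6 6 6
SWAP     6 6 6
PUSH 10  6 6 6 10
NEG      6 6 6 -10
SUB      6 6 16
ADD      6 22
ADD      28
PUSH 7   28 7
PUSH 5   28 7 5
ROT      7 5 28
ROT      5 28 7
ROT      28 7 5

[28, 7, 5]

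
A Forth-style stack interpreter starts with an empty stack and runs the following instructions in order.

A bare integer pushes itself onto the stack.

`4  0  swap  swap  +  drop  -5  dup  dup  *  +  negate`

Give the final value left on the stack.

4       [4]
0       [4, 0]
swap    [0, 4]
swap    [4, 0]
+       [4]
drop    []
-5      [-5]
dup     [-5, -5]
dup     [-5, -5, -5]
*       [-5, 25]
+       [20]
negate  [-20]

-20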